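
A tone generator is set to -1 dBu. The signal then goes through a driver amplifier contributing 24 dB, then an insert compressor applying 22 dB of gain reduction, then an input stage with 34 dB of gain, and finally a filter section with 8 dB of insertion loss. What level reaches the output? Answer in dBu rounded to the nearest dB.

+27 dBu

Cascaded gains and losses add directly in dB.
-1 + 24 − 22 + 34 − 8 = +27 dBu.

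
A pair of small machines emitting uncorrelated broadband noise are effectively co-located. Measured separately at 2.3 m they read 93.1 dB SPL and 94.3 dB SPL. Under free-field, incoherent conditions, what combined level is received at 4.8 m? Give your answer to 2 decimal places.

90.36 dB SPL

Combined at 2.3 m: 10·log₁₀(10^(93.1/10)+10^(94.3/10)) = 96.752 dB SPL.
Then apply −20·log₁₀(4.8/2.3) = -6.390 dB → 90.36 dB SPL.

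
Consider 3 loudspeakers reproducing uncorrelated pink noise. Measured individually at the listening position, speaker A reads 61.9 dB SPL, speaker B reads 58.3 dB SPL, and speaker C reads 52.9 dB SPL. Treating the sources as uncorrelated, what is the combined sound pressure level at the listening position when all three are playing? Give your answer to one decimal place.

63.8 dB SPL

Incoherent sources sum as intensities:
L_total = 10·log₁₀(10^(61.9/10) + 10^(58.3/10) + 10^(52.9/10)) = 10·log₁₀(2420000) = 63.8 dB SPL.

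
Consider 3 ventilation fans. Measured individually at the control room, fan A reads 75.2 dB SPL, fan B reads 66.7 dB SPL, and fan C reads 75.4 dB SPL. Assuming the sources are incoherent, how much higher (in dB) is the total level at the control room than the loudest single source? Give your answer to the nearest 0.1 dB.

3.2 dB

Incoherent sources sum as intensities:
L_total = 10·log₁₀(10^(75.2/10) + 10^(66.7/10) + 10^(75.4/10)) = 78.60 dB SPL.
Excess over the loudest (75.4 dB): 78.60 − 75.4 = 3.2 dB.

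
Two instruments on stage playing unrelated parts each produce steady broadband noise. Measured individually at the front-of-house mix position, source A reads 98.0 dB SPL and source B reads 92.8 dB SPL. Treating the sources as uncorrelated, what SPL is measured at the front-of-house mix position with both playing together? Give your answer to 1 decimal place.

Uncorrelated sources add in intensity (power), not in dB.
L_total = 10·log₁₀(10^(98.0/10) + 10^(92.8/10)) = 10·log₁₀(8215000000) = 99.1 dB SPL.

99.1 dB SPL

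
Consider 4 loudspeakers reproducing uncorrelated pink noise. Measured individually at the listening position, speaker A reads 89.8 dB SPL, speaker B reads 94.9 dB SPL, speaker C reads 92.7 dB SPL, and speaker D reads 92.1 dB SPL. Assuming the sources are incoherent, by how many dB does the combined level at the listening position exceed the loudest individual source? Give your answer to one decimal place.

3.9 dB

Uncorrelated sources add in intensity (power), not in dB.
L_total = 10·log₁₀(10^(89.8/10) + 10^(94.9/10) + 10^(92.7/10) + 10^(92.1/10)) = 98.77 dB SPL.
Excess over the loudest (94.9 dB): 98.77 − 94.9 = 3.9 dB.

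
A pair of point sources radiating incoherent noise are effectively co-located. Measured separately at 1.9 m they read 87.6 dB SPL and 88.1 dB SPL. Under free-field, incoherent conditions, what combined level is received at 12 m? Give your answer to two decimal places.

Combined at 1.9 m: 10·log₁₀(10^(87.6/10)+10^(88.1/10)) = 90.867 dB SPL.
Then apply −20·log₁₀(12/1.9) = -16.009 dB → 74.86 dB SPL.

74.86 dB SPL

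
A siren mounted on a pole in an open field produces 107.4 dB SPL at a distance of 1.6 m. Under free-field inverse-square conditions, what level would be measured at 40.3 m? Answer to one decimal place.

79.4 dB SPL

Free-field point source: level drops by 20·log₁₀ of the distance ratio.
ΔL = −20·log₁₀(40.3/1.6) = -28.02 dB, so L₂ = 107.4 + (-28.02) = 79.4 dB SPL.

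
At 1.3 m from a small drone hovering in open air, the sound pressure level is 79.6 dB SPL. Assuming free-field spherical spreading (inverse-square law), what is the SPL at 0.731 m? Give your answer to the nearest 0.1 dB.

Free-field point source: level drops by 20·log₁₀ of the distance ratio.
ΔL = −20·log₁₀(0.731/1.3) = 5.00 dB, so L₂ = 79.6 + (5.00) = 84.6 dB SPL.

84.6 dB SPL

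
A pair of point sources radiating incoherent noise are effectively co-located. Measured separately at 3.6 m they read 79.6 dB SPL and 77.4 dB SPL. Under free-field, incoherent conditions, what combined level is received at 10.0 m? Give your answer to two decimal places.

72.77 dB SPL

Combined at 3.6 m: 10·log₁₀(10^(79.6/10)+10^(77.4/10)) = 81.648 dB SPL.
Then apply −20·log₁₀(10.0/3.6) = -8.874 dB → 72.77 dB SPL.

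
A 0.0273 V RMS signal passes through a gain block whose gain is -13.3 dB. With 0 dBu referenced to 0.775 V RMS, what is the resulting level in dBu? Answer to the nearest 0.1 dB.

-42.4 dBu

Input level: 20·log₁₀(0.0273/0.775) = -29.06 dBu.
Output: -29.06 − 13.3 = -42.4 dBu.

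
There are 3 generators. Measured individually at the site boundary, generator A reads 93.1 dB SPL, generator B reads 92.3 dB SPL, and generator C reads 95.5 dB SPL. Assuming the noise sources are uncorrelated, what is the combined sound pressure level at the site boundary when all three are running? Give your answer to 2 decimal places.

98.63 dB SPL

Uncorrelated sources add in intensity (power), not in dB.
L_total = 10·log₁₀(10^(93.1/10) + 10^(92.3/10) + 10^(95.5/10)) = 10·log₁₀(7288000000) = 98.63 dB SPL.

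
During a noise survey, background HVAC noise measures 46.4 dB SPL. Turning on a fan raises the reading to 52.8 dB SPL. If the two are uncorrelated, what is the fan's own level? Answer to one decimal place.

51.7 dB SPL

Background correction is a power subtraction:
L_src = 10·log₁₀(10^(52.8/10) − 10^(46.4/10)) = 10·log₁₀(146900) = 51.7 dB SPL.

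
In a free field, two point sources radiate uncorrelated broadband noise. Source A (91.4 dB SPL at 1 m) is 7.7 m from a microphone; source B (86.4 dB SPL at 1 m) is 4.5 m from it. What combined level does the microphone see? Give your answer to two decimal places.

At the listener: L_A = 91.4 − 20·log₁₀(7.7) = 73.670 dB; L_B = 86.4 − 20·log₁₀(4.5) = 73.336 dB.
Combined: 10·log₁₀(10^(73.670/10)+10^(73.336/10)) = 76.52 dB SPL.

76.52 dB SPL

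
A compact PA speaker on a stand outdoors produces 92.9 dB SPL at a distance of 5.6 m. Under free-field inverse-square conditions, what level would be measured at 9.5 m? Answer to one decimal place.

For a point source in a free field, ΔL = −20·log₁₀(d₂/d₁).
ΔL = −20·log₁₀(9.5/5.6) = -4.59 dB, so L₂ = 92.9 + (-4.59) = 88.3 dB SPL.

88.3 dB SPL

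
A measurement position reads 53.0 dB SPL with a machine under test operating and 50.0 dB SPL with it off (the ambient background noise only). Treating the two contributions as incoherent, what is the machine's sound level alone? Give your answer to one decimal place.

Background correction is a power subtraction:
L_src = 10·log₁₀(10^(53.0/10) − 10^(50.0/10)) = 10·log₁₀(99530) = 50.0 dB SPL.

50.0 dB SPL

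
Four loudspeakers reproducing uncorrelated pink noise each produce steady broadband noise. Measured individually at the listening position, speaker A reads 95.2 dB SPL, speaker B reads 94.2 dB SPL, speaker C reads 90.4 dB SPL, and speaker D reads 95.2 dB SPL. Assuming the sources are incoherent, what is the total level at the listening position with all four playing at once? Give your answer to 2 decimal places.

Incoherent sources sum as intensities:
L_total = 10·log₁₀(10^(95.2/10) + 10^(94.2/10) + 10^(90.4/10) + 10^(95.2/10)) = 10·log₁₀(10349000000) = 100.15 dB SPL.

100.15 dB SPL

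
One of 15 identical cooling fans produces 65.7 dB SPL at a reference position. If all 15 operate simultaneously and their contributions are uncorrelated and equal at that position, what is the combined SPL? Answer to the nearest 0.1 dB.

77.5 dB SPL

15 equal incoherent sources raise the level by 10·log₁₀(15) = 11.76 dB.
L_total = 65.7 + 11.76 = 77.5 dB SPL.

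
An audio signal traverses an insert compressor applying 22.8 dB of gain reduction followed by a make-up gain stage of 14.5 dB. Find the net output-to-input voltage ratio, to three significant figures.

Net gain = (−22.8) + 14.5 = -8.3 dB.
Voltage ratio = 10^(-8.3/20) = 0.385.

0.385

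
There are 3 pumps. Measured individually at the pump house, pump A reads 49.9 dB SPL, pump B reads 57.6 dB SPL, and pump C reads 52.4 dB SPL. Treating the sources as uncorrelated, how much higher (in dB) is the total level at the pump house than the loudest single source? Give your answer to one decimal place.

1.7 dB

Incoherent sources sum as intensities:
L_total = 10·log₁₀(10^(49.9/10) + 10^(57.6/10) + 10^(52.4/10)) = 59.28 dB SPL.
Excess over the loudest (57.6 dB): 59.28 − 57.6 = 1.7 dB.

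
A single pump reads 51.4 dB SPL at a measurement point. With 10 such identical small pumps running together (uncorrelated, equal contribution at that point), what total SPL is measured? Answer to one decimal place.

10 equal incoherent sources raise the level by 10·log₁₀(10) = 10.00 dB.
L_total = 51.4 + 10.00 = 61.4 dB SPL.

61.4 dB SPL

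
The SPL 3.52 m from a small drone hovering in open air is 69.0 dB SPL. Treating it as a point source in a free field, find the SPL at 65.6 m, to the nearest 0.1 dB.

Free-field point source: level drops by 20·log₁₀ of the distance ratio.
ΔL = −20·log₁₀(65.6/3.52) = -25.41 dB, so L₂ = 69.0 + (-25.41) = 43.6 dB SPL.

43.6 dB SPL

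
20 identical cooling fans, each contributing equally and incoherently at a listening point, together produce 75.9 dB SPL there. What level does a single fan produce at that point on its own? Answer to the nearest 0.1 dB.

20 equal incoherent sources add 10·log₁₀(20) = 13.01 dB over one source.
L_one = 75.9 − 13.01 = 62.9 dB SPL.

62.9 dB SPL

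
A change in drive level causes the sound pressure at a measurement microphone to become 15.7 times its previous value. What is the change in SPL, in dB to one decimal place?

Sound pressure is an amplitude quantity: ΔL = 20·log₁₀(p₂/p₁).
20·log₁₀(15.7) = 23.9 dB.

23.9 dB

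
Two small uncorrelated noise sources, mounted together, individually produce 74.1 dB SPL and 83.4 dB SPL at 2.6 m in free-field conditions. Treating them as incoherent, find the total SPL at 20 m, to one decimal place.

Combined at 2.6 m: 10·log₁₀(10^(74.1/10)+10^(83.4/10)) = 83.88 dB SPL.
Then apply −20·log₁₀(20/2.6) = -17.72 dB → 66.2 dB SPL.

66.2 dB SPL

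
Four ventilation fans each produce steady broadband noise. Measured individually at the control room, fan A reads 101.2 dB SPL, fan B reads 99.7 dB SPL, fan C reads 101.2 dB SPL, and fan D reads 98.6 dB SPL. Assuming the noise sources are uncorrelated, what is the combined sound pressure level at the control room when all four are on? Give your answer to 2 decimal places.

Incoherent sources sum as intensities:
L_total = 10·log₁₀(10^(101.2/10) + 10^(99.7/10) + 10^(101.2/10) + 10^(98.6/10)) = 10·log₁₀(42942000000) = 106.33 dB SPL.

106.33 dB SPL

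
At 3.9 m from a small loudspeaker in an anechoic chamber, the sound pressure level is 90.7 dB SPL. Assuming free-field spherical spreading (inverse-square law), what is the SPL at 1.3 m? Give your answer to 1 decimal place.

Free-field point source: level drops by 20·log₁₀ of the distance ratio.
ΔL = −20·log₁₀(1.3/3.9) = 9.54 dB, so L₂ = 90.7 + (9.54) = 100.2 dB SPL.

100.2 dB SPL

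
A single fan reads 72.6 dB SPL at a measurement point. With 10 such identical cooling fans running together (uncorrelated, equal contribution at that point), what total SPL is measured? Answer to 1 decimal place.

82.6 dB SPL

10 equal incoherent sources raise the level by 10·log₁₀(10) = 10.00 dB.
L_total = 72.6 + 10.00 = 82.6 dB SPL.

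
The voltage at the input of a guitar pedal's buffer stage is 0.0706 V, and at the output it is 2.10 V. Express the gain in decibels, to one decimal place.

Voltage is an amplitude quantity, so gain = 20·log₁₀(V_out/V_in).
20·log₁₀(2.10/0.0706) = 20·log₁₀(29.75) = 29.5 dB.

29.5 dB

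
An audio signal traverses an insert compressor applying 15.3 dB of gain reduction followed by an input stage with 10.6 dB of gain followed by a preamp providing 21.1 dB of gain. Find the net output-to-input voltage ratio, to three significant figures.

Net gain = (−15.3) + 10.6 + 21.1 = 16.4 dB.
Voltage ratio = 10^(16.4/20) = 6.61.

6.61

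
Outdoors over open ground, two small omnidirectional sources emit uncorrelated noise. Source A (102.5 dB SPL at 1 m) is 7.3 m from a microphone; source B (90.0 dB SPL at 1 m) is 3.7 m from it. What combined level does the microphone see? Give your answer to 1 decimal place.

At the listener: L_A = 102.5 − 20·log₁₀(7.3) = 85.23 dB; L_B = 90.0 − 20·log₁₀(3.7) = 78.64 dB.
Combined: 10·log₁₀(10^(85.23/10)+10^(78.64/10)) = 86.1 dB SPL.

86.1 dB SPL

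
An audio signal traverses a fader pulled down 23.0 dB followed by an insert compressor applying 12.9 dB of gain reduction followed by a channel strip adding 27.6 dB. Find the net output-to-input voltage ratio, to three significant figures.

Net gain = (−23.0) + (−12.9) + 27.6 = -8.3 dB.
Voltage ratio = 10^(-8.3/20) = 0.385.

0.385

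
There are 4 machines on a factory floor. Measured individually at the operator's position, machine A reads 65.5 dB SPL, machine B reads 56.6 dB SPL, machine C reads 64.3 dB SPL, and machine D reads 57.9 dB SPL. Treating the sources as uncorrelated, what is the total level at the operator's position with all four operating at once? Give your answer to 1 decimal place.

Incoherent sources sum as intensities:
L_total = 10·log₁₀(10^(65.5/10) + 10^(56.6/10) + 10^(64.3/10) + 10^(57.9/10)) = 10·log₁₀(7313000) = 68.6 dB SPL.

68.6 dB SPL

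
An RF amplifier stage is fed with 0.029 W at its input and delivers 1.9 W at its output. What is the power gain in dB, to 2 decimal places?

For a power ratio, dB = 10·log₁₀(P₂/P₁).
10·log₁₀(1.9/0.029) = 10·log₁₀(65.52) = 18.16 dB.

18.16 dB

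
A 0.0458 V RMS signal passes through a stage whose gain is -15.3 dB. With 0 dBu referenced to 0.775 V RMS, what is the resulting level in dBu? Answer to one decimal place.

-39.9 dBu

Input level: 20·log₁₀(0.0458/0.775) = -24.57 dBu.
Output: -24.57 − 15.3 = -39.9 dBu.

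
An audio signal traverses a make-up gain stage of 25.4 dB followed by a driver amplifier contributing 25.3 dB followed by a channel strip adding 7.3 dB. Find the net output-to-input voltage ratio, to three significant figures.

Net gain = 25.4 + 25.3 + 7.3 = 58.0 dB.
Voltage ratio = 10^(58.0/20) = 794.

794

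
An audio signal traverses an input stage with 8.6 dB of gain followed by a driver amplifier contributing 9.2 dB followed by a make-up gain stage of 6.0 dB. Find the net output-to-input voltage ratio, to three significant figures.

15.5

Net gain = 8.6 + 9.2 + 6.0 = 23.8 dB.
Voltage ratio = 10^(23.8/20) = 15.5.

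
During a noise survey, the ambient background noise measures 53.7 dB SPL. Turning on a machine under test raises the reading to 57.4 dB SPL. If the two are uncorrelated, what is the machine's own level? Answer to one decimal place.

55.0 dB SPL

Background correction is a power subtraction:
L_src = 10·log₁₀(10^(57.4/10) − 10^(53.7/10)) = 10·log₁₀(315100) = 55.0 dB SPL.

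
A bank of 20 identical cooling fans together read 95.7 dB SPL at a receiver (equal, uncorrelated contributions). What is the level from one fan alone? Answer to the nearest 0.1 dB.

82.7 dB SPL

20 equal incoherent sources add 10·log₁₀(20) = 13.01 dB over one source.
L_one = 95.7 − 13.01 = 82.7 dB SPL.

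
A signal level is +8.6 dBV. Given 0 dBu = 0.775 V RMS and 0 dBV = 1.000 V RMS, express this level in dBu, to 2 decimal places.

+10.81 dBu

The offset between the scales is 20·log₁₀(0.775/1.000) = −2.214 dB.
So dBu = +8.6 + 2.214 = +10.81 dBu.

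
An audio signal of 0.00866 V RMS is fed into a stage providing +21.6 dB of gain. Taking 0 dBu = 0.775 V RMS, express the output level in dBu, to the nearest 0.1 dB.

Input level: 20·log₁₀(0.00866/0.775) = -39.04 dBu.
Output: -39.04 + 21.6 = -17.4 dBu.

-17.4 dBu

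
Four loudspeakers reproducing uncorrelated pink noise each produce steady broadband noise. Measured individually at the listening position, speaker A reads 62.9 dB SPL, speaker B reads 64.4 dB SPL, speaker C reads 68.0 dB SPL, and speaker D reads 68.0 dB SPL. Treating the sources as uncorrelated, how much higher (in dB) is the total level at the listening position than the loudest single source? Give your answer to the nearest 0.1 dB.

Add the sources as powers (linear), then convert back to dB:
L_total = 10·log₁₀(10^(62.9/10) + 10^(64.4/10) + 10^(68.0/10) + 10^(68.0/10)) = 72.39 dB SPL.
Excess over the loudest (68.0 dB): 72.39 − 68.0 = 4.4 dB.

4.4 dB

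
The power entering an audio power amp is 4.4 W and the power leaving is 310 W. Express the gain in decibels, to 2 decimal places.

18.48 dB

For a power ratio, dB = 10·log₁₀(P₂/P₁).
10·log₁₀(310/4.4) = 10·log₁₀(70.45) = 18.48 dB.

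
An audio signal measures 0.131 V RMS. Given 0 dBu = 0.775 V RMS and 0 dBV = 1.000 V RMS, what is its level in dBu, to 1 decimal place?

-15.4 dBu

dBu = 20·log₁₀(V / 0.775 V).
20·log₁₀(0.131/0.775) = -15.4 dBu.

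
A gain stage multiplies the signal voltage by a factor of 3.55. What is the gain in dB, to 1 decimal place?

For a voltage ratio, dB = 20·log₁₀(V₂/V₁).
20·log₁₀(3.55) = 11.0 dB.

11.0 dB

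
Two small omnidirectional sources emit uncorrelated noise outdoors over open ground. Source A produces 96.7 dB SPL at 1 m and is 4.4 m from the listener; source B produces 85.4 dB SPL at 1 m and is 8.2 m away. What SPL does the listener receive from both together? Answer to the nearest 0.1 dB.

At the listener: L_A = 96.7 − 20·log₁₀(4.4) = 83.83 dB; L_B = 85.4 − 20·log₁₀(8.2) = 67.12 dB.
Combined: 10·log₁₀(10^(83.83/10)+10^(67.12/10)) = 83.9 dB SPL.

83.9 dB SPL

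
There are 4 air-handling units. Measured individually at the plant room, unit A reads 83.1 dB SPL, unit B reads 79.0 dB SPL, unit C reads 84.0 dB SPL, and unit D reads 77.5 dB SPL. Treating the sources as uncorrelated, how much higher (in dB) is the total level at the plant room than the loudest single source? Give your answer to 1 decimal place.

3.7 dB

Uncorrelated sources add in intensity (power), not in dB.
L_total = 10·log₁₀(10^(83.1/10) + 10^(79.0/10) + 10^(84.0/10) + 10^(77.5/10)) = 87.72 dB SPL.
Excess over the loudest (84.0 dB): 87.72 − 84.0 = 3.7 dB.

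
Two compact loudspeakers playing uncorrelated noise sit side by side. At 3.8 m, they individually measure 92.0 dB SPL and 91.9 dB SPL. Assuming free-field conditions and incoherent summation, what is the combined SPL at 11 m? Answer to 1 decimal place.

85.7 dB SPL

Combined at 3.8 m: 10·log₁₀(10^(92.0/10)+10^(91.9/10)) = 94.96 dB SPL.
Then apply −20·log₁₀(11/3.8) = -9.23 dB → 85.7 dB SPL.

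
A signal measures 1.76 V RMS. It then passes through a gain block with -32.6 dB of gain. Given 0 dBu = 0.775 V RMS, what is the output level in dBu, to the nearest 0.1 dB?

-25.5 dBu

Input level: 20·log₁₀(1.76/0.775) = 7.12 dBu.
Output: 7.12 − 32.6 = -25.5 dBu.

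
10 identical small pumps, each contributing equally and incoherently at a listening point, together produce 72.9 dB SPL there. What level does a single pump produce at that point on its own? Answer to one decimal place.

10 equal incoherent sources add 10·log₁₀(10) = 10.00 dB over one source.
L_one = 72.9 − 10.00 = 62.9 dB SPL.

62.9 dB SPL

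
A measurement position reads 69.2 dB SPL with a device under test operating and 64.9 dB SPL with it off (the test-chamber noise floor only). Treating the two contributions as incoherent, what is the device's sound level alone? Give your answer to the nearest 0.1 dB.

67.2 dB SPL

Background correction is a power subtraction:
L_src = 10·log₁₀(10^(69.2/10) − 10^(64.9/10)) = 10·log₁₀(5227000) = 67.2 dB SPL.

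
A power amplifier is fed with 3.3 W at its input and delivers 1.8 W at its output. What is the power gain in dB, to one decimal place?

Power is a power quantity, so gain = 10·log₁₀(P_out/P_in).
10·log₁₀(1.8/3.3) = 10·log₁₀(0.5455) = -2.6 dB.

-2.6 dB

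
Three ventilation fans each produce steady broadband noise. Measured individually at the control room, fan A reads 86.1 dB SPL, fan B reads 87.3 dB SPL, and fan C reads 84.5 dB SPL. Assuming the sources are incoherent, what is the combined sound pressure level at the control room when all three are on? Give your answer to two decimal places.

90.89 dB SPL

Add the sources as powers (linear), then convert back to dB:
L_total = 10·log₁₀(10^(86.1/10) + 10^(87.3/10) + 10^(84.5/10)) = 10·log₁₀(1226000000) = 90.89 dB SPL.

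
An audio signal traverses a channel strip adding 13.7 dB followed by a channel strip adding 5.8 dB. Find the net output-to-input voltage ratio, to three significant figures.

9.44

Net gain = 13.7 + 5.8 = 19.5 dB.
Voltage ratio = 10^(19.5/20) = 9.44.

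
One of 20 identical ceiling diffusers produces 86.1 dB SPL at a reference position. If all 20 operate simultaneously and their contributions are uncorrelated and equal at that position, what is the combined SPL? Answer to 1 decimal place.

99.1 dB SPL

20 equal incoherent sources raise the level by 10·log₁₀(20) = 13.01 dB.
L_total = 86.1 + 13.01 = 99.1 dB SPL.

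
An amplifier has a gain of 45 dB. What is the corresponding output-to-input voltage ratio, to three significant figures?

178

Voltage ratio = 10^(dB/20).
10^(45/20) = 10^(2.250) = 178.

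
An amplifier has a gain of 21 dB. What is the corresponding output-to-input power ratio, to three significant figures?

Power ratio = 10^(dB/10).
10^(21/10) = 10^(2.100) = 126.

126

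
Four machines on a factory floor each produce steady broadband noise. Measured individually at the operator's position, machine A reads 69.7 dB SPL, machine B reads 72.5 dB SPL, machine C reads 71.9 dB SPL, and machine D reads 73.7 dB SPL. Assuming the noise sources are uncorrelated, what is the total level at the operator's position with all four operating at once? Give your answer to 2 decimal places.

Uncorrelated sources add in intensity (power), not in dB.
L_total = 10·log₁₀(10^(69.7/10) + 10^(72.5/10) + 10^(71.9/10) + 10^(73.7/10)) = 10·log₁₀(66050000) = 78.20 dB SPL.

78.20 dB SPL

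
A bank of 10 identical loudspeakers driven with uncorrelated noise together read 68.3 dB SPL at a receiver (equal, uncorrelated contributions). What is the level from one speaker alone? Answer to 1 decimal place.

58.3 dB SPL

10 equal incoherent sources add 10·log₁₀(10) = 10.00 dB over one source.
L_one = 68.3 − 10.00 = 58.3 dB SPL.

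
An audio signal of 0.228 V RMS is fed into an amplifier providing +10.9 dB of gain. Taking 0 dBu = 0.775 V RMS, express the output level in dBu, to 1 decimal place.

+0.3 dBu

Input level: 20·log₁₀(0.228/0.775) = -10.63 dBu.
Output: -10.63 + 10.9 = +0.3 dBu.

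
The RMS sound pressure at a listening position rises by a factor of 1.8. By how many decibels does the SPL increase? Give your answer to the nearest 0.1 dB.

SPL change from a pressure ratio uses the 20·log₁₀ form:
20·log₁₀(1.8) = 5.1 dB.

5.1 dB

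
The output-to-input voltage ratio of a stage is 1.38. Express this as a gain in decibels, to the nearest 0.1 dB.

Voltage ratio → dB uses the 20·log₁₀ form:
20·log₁₀(1.38) = 2.8 dB.

2.8 dB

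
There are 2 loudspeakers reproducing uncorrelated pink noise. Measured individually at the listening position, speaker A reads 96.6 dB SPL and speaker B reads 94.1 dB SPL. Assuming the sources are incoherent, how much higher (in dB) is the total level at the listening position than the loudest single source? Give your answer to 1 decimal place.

Add the sources as powers (linear), then convert back to dB:
L_total = 10·log₁₀(10^(96.6/10) + 10^(94.1/10)) = 98.54 dB SPL.
Excess over the loudest (96.6 dB): 98.54 − 96.6 = 1.9 dB.

1.9 dB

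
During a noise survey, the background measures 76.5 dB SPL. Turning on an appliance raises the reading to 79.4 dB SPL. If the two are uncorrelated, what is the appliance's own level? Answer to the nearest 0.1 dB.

76.3 dB SPL

Subtract intensities: L_src = 10·log₁₀(10^(L_total/10) − 10^(L_bg/10)).
L_src = 10·log₁₀(10^(79.4/10) − 10^(76.5/10)) = 10·log₁₀(42430000) = 76.3 dB SPL.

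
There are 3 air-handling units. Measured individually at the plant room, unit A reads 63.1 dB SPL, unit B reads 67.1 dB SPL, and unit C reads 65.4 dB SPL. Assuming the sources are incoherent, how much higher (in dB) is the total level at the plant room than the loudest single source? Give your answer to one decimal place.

Uncorrelated sources add in intensity (power), not in dB.
L_total = 10·log₁₀(10^(63.1/10) + 10^(67.1/10) + 10^(65.4/10)) = 70.27 dB SPL.
Excess over the loudest (67.1 dB): 70.27 − 67.1 = 3.2 dB.

3.2 dB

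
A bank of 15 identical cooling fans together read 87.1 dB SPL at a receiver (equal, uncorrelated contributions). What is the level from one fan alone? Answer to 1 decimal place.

15 equal incoherent sources add 10·log₁₀(15) = 11.76 dB over one source.
L_one = 87.1 − 11.76 = 75.3 dB SPL.

75.3 dB SPL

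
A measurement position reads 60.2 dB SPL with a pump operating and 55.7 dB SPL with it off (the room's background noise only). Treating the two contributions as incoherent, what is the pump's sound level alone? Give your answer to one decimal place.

58.3 dB SPL

Remove the background by subtracting linear intensities:
L_src = 10·log₁₀(10^(60.2/10) − 10^(55.7/10)) = 10·log₁₀(675600) = 58.3 dB SPL.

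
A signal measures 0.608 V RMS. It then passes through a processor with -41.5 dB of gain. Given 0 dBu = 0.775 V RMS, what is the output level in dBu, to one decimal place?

Input level: 20·log₁₀(0.608/0.775) = -2.11 dBu.
Output: -2.11 − 41.5 = -43.6 dBu.

-43.6 dBu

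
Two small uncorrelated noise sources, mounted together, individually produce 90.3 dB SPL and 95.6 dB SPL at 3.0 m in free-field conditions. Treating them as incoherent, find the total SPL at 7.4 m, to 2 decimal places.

Combined at 3.0 m: 10·log₁₀(10^(90.3/10)+10^(95.6/10)) = 96.723 dB SPL.
Then apply −20·log₁₀(7.4/3.0) = -7.842 dB → 88.88 dB SPL.

88.88 dB SPL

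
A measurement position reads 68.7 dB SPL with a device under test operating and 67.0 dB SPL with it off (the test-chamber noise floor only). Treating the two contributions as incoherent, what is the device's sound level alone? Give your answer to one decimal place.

Background correction is a power subtraction:
L_src = 10·log₁₀(10^(68.7/10) − 10^(67.0/10)) = 10·log₁₀(2401000) = 63.8 dB SPL.

63.8 dB SPL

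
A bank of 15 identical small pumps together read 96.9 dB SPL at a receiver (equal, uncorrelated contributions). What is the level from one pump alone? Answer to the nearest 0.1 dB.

85.1 dB SPL

15 equal incoherent sources add 10·log₁₀(15) = 11.76 dB over one source.
L_one = 96.9 − 11.76 = 85.1 dB SPL.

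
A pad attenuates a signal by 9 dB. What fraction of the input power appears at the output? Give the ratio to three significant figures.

0.126

Power ratio = 10^(dB/10).
10^(-9/10) = 10^(-0.9000) = 0.126.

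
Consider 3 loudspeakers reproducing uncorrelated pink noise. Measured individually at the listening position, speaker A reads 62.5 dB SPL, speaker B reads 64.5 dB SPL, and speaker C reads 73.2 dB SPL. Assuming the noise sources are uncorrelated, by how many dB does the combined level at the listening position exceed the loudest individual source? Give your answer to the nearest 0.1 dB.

Incoherent sources sum as intensities:
L_total = 10·log₁₀(10^(62.5/10) + 10^(64.5/10) + 10^(73.2/10)) = 74.06 dB SPL.
Excess over the loudest (73.2 dB): 74.06 − 73.2 = 0.9 dB.

0.9 dB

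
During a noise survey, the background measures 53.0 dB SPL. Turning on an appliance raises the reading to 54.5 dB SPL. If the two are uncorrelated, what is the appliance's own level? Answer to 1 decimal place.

Remove the background by subtracting linear intensities:
L_src = 10·log₁₀(10^(54.5/10) − 10^(53.0/10)) = 10·log₁₀(82310) = 49.2 dB SPL.

49.2 dB SPL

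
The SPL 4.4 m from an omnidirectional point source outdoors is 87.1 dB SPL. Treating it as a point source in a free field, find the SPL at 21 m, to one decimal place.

Inverse-square spreading gives ΔL = −20·log₁₀(d₂/d₁).
ΔL = −20·log₁₀(21/4.4) = -13.58 dB, so L₂ = 87.1 + (-13.58) = 73.5 dB SPL.

73.5 dB SPL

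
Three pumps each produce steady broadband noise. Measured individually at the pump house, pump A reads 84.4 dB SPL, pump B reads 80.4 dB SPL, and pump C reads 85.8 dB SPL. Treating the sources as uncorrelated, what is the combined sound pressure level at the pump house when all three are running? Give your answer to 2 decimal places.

Add the sources as powers (linear), then convert back to dB:
L_total = 10·log₁₀(10^(84.4/10) + 10^(80.4/10) + 10^(85.8/10)) = 10·log₁₀(765300000) = 88.84 dB SPL.

88.84 dB SPL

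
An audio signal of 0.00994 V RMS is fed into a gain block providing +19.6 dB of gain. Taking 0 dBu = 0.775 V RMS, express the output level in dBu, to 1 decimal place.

-18.2 dBu

Input level: 20·log₁₀(0.00994/0.775) = -37.84 dBu.
Output: -37.84 + 19.6 = -18.2 dBu.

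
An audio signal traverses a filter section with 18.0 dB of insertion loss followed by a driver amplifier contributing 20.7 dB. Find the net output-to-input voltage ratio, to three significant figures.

Net gain = (−18.0) + 20.7 = 2.7 dB.
Voltage ratio = 10^(2.7/20) = 1.36.

1.36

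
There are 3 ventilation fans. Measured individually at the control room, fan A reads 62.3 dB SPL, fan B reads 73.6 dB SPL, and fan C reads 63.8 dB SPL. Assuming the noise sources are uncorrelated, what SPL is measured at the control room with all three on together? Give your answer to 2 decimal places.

Uncorrelated sources add in intensity (power), not in dB.
L_total = 10·log₁₀(10^(62.3/10) + 10^(73.6/10) + 10^(63.8/10)) = 10·log₁₀(27010000) = 74.31 dB SPL.

74.31 dB SPL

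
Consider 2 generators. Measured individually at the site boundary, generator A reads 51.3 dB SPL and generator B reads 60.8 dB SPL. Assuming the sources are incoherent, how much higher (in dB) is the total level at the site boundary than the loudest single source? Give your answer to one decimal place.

Incoherent sources sum as intensities:
L_total = 10·log₁₀(10^(51.3/10) + 10^(60.8/10)) = 61.26 dB SPL.
Excess over the loudest (60.8 dB): 61.26 − 60.8 = 0.5 dB.

0.5 dB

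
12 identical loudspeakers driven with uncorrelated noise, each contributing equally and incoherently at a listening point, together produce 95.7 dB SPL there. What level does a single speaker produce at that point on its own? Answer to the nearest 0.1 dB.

84.9 dB SPL

12 equal incoherent sources add 10·log₁₀(12) = 10.79 dB over one source.
L_one = 95.7 − 10.79 = 84.9 dB SPL.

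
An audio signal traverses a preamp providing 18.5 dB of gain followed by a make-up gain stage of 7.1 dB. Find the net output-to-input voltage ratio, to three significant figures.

19.1

Net gain = 18.5 + 7.1 = 25.6 dB.
Voltage ratio = 10^(25.6/20) = 19.1.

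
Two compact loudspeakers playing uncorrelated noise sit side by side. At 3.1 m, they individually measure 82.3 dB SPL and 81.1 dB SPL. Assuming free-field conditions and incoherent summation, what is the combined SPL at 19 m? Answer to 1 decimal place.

69.0 dB SPL

Combined at 3.1 m: 10·log₁₀(10^(82.3/10)+10^(81.1/10)) = 84.75 dB SPL.
Then apply −20·log₁₀(19/3.1) = -15.75 dB → 69.0 dB SPL.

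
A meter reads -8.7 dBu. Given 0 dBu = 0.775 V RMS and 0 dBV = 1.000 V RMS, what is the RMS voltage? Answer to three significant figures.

V = 0.775 V × 10^(-8.7/20).
= 0.775 × 0.3673 = 0.285 V.

0.285 V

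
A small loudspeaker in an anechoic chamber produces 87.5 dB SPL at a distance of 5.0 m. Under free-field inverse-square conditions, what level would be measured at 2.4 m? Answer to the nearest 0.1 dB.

93.9 dB SPL

Free-field point source: level drops by 20·log₁₀ of the distance ratio.
ΔL = −20·log₁₀(2.4/5.0) = 6.38 dB, so L₂ = 87.5 + (6.38) = 93.9 dB SPL.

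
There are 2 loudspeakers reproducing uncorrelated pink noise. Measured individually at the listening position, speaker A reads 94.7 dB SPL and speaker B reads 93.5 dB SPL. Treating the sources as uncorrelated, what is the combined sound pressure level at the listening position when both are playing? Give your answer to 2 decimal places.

Incoherent sources sum as intensities:
L_total = 10·log₁₀(10^(94.7/10) + 10^(93.5/10)) = 10·log₁₀(5190000000) = 97.15 dB SPL.

97.15 dB SPL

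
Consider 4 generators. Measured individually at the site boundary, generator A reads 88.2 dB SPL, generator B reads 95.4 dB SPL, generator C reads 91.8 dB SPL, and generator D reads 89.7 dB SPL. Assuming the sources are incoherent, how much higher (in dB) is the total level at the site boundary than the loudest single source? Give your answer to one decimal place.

Add the sources as powers (linear), then convert back to dB:
L_total = 10·log₁₀(10^(88.2/10) + 10^(95.4/10) + 10^(91.8/10) + 10^(89.7/10)) = 98.18 dB SPL.
Excess over the loudest (95.4 dB): 98.18 − 95.4 = 2.8 dB.

2.8 dB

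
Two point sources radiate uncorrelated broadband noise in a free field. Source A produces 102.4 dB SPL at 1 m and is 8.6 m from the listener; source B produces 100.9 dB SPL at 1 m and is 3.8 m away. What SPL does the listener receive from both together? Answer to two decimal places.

At the listener: L_A = 102.4 − 20·log₁₀(8.6) = 83.710 dB; L_B = 100.9 − 20·log₁₀(3.8) = 89.304 dB.
Combined: 10·log₁₀(10^(83.710/10)+10^(89.304/10)) = 90.36 dB SPL.

90.36 dB SPL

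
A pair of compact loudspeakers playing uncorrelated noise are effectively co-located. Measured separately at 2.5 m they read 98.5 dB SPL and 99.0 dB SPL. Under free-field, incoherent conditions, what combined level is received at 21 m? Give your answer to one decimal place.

Combined at 2.5 m: 10·log₁₀(10^(98.5/10)+10^(99.0/10)) = 101.77 dB SPL.
Then apply −20·log₁₀(21/2.5) = -18.49 dB → 83.3 dB SPL.

83.3 dB SPL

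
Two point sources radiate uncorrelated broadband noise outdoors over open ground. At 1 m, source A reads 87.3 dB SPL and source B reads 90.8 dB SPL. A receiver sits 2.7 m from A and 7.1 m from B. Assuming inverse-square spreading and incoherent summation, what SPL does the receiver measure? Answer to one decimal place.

At the listener: L_A = 87.3 − 20·log₁₀(2.7) = 78.67 dB; L_B = 90.8 − 20·log₁₀(7.1) = 73.77 dB.
Combined: 10·log₁₀(10^(78.67/10)+10^(73.77/10)) = 79.9 dB SPL.

79.9 dB SPL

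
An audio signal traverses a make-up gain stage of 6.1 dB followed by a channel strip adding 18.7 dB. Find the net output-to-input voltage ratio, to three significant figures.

Net gain = 6.1 + 18.7 = 24.8 dB.
Voltage ratio = 10^(24.8/20) = 17.4.

17.4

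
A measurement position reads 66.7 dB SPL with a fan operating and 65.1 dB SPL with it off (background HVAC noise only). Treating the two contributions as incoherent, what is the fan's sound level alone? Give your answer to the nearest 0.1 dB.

61.6 dB SPL

Remove the background by subtracting linear intensities:
L_src = 10·log₁₀(10^(66.7/10) − 10^(65.1/10)) = 10·log₁₀(1441000) = 61.6 dB SPL.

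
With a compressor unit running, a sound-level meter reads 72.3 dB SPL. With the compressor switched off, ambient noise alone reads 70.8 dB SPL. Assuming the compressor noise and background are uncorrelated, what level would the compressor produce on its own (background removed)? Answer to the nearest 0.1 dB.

Background correction is a power subtraction:
L_src = 10·log₁₀(10^(72.3/10) − 10^(70.8/10)) = 10·log₁₀(4960000) = 67.0 dB SPL.

67.0 dB SPL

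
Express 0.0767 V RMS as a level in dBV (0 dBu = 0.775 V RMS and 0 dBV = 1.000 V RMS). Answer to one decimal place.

-22.3 dBV

dBV = 20·log₁₀(V / 1.000 V).
20·log₁₀(0.0767/1.000) = -22.3 dBV.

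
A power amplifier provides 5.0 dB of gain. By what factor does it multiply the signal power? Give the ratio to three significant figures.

Power ratio = 10^(dB/10).
10^(5.0/10) = 10^(0.5000) = 3.16.

3.16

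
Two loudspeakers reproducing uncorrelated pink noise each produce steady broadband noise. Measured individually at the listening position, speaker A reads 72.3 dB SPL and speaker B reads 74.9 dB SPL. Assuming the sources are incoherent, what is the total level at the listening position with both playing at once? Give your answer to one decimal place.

Incoherent sources sum as intensities:
L_total = 10·log₁₀(10^(72.3/10) + 10^(74.9/10)) = 10·log₁₀(47890000) = 76.8 dB SPL.

76.8 dB SPL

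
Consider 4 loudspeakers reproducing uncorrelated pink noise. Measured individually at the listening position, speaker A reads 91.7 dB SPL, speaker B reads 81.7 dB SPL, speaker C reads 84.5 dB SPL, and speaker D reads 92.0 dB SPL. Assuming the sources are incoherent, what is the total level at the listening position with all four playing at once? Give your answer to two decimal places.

95.43 dB SPL

Add the sources as powers (linear), then convert back to dB:
L_total = 10·log₁₀(10^(91.7/10) + 10^(81.7/10) + 10^(84.5/10) + 10^(92.0/10)) = 10·log₁₀(3494000000) = 95.43 dB SPL.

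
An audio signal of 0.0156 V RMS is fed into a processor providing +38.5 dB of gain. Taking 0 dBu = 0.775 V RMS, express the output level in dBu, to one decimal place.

+4.6 dBu

Input level: 20·log₁₀(0.0156/0.775) = -33.92 dBu.
Output: -33.92 + 38.5 = +4.6 dBu.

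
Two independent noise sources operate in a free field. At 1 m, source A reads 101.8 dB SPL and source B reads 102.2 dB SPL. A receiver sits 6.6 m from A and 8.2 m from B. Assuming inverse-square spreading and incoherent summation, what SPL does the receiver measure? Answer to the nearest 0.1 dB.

At the listener: L_A = 101.8 − 20·log₁₀(6.6) = 85.41 dB; L_B = 102.2 − 20·log₁₀(8.2) = 83.92 dB.
Combined: 10·log₁₀(10^(85.41/10)+10^(83.92/10)) = 87.7 dB SPL.

87.7 dB SPL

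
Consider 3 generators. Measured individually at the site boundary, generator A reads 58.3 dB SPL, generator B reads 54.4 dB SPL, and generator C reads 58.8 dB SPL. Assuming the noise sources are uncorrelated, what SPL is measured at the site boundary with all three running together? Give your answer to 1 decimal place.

62.3 dB SPL

Uncorrelated sources add in intensity (power), not in dB.
L_total = 10·log₁₀(10^(58.3/10) + 10^(54.4/10) + 10^(58.8/10)) = 10·log₁₀(1710000) = 62.3 dB SPL.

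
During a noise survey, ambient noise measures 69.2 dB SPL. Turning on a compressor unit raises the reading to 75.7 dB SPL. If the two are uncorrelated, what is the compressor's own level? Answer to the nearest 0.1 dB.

Remove the background by subtracting linear intensities:
L_src = 10·log₁₀(10^(75.7/10) − 10^(69.2/10)) = 10·log₁₀(28840000) = 74.6 dB SPL.

74.6 dB SPL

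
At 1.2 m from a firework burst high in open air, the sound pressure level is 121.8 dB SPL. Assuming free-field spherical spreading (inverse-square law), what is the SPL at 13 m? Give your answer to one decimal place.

Free-field point source: level drops by 20·log₁₀ of the distance ratio.
ΔL = −20·log₁₀(13/1.2) = -20.70 dB, so L₂ = 121.8 + (-20.70) = 101.1 dB SPL.

101.1 dB SPL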